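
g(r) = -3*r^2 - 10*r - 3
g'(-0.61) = -6.34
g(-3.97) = -10.58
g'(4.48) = -36.88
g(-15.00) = -528.00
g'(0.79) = -14.74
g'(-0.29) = -8.26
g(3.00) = -60.00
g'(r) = -6*r - 10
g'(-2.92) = 7.52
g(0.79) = -12.77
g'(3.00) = -28.00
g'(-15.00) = 80.00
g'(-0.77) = -5.38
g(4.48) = -108.01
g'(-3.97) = 13.82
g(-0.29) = -0.35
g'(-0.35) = -7.90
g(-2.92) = 0.62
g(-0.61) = 1.98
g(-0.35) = 0.13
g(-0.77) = 2.92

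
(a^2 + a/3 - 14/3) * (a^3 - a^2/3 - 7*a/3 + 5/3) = a^5 - 64*a^3/9 + 22*a^2/9 + 103*a/9 - 70/9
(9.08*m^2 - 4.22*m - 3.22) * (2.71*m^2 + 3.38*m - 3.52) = 24.6068*m^4 + 19.2542*m^3 - 54.9514*m^2 + 3.9708*m + 11.3344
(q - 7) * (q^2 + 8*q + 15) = q^3 + q^2 - 41*q - 105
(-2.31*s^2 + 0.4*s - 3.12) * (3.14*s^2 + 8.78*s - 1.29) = -7.2534*s^4 - 19.0258*s^3 - 3.3049*s^2 - 27.9096*s + 4.0248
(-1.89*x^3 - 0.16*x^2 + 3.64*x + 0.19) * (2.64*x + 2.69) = -4.9896*x^4 - 5.5065*x^3 + 9.1792*x^2 + 10.2932*x + 0.5111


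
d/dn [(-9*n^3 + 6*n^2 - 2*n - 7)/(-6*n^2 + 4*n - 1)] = 3*(18*n^4 - 24*n^3 + 13*n^2 - 32*n + 10)/(36*n^4 - 48*n^3 + 28*n^2 - 8*n + 1)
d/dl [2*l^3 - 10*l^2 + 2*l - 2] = 6*l^2 - 20*l + 2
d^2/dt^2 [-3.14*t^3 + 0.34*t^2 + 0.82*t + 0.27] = 0.68 - 18.84*t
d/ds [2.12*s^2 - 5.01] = 4.24*s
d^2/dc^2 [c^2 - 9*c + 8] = 2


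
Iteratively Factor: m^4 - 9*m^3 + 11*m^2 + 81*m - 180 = (m + 3)*(m^3 - 12*m^2 + 47*m - 60) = (m - 5)*(m + 3)*(m^2 - 7*m + 12) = (m - 5)*(m - 4)*(m + 3)*(m - 3)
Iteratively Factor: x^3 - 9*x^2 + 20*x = (x)*(x^2 - 9*x + 20) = x*(x - 4)*(x - 5)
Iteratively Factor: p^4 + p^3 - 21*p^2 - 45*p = (p)*(p^3 + p^2 - 21*p - 45) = p*(p + 3)*(p^2 - 2*p - 15) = p*(p + 3)^2*(p - 5)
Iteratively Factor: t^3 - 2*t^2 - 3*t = (t)*(t^2 - 2*t - 3) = t*(t + 1)*(t - 3)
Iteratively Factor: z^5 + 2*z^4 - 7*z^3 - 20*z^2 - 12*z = (z + 1)*(z^4 + z^3 - 8*z^2 - 12*z) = z*(z + 1)*(z^3 + z^2 - 8*z - 12) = z*(z - 3)*(z + 1)*(z^2 + 4*z + 4) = z*(z - 3)*(z + 1)*(z + 2)*(z + 2)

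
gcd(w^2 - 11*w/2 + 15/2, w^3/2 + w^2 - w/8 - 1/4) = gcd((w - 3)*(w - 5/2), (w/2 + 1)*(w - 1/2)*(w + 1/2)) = 1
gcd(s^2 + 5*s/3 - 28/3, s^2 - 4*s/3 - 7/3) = s - 7/3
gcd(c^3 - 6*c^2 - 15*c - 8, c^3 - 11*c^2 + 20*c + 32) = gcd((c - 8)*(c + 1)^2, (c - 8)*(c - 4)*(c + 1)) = c^2 - 7*c - 8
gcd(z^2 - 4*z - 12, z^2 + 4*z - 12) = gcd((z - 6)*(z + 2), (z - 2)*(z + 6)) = 1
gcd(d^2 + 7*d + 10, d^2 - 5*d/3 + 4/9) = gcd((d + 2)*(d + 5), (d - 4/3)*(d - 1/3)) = 1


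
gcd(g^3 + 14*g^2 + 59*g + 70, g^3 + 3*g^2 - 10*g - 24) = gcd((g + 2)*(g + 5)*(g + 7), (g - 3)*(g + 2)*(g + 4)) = g + 2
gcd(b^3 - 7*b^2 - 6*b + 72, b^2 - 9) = b + 3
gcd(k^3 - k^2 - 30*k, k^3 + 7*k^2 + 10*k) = k^2 + 5*k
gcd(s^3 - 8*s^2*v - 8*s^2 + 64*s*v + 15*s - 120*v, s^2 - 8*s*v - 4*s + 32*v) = s - 8*v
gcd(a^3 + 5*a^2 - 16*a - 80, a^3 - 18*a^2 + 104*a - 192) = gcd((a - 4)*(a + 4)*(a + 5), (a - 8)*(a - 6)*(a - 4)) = a - 4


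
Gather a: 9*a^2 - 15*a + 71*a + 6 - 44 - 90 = 9*a^2 + 56*a - 128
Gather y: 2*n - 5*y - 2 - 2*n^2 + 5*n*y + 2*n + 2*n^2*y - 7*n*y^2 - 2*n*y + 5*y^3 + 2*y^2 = -2*n^2 + 4*n + 5*y^3 + y^2*(2 - 7*n) + y*(2*n^2 + 3*n - 5) - 2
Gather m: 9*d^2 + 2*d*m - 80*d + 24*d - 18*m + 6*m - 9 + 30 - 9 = 9*d^2 - 56*d + m*(2*d - 12) + 12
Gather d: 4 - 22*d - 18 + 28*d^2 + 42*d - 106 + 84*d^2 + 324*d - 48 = 112*d^2 + 344*d - 168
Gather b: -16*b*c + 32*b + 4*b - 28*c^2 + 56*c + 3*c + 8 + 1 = b*(36 - 16*c) - 28*c^2 + 59*c + 9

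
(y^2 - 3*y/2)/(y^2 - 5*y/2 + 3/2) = y/(y - 1)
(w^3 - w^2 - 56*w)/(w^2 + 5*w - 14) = w*(w - 8)/(w - 2)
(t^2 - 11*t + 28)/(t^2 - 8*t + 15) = (t^2 - 11*t + 28)/(t^2 - 8*t + 15)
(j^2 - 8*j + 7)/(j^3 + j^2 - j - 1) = (j - 7)/(j^2 + 2*j + 1)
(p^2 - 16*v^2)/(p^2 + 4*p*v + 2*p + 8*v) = (p - 4*v)/(p + 2)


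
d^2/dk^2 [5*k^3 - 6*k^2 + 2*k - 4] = 30*k - 12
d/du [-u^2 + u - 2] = 1 - 2*u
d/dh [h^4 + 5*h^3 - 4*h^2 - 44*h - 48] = 4*h^3 + 15*h^2 - 8*h - 44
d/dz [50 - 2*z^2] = -4*z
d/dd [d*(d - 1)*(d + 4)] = 3*d^2 + 6*d - 4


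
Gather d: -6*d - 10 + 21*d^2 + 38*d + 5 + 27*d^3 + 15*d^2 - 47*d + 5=27*d^3 + 36*d^2 - 15*d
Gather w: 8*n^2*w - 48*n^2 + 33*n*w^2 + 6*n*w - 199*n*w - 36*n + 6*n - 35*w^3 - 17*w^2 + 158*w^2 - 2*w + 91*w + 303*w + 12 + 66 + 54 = -48*n^2 - 30*n - 35*w^3 + w^2*(33*n + 141) + w*(8*n^2 - 193*n + 392) + 132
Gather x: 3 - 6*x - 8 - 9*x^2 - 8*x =-9*x^2 - 14*x - 5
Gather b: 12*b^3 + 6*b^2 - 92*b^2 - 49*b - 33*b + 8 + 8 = 12*b^3 - 86*b^2 - 82*b + 16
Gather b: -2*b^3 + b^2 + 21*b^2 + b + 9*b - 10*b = -2*b^3 + 22*b^2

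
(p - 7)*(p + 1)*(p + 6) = p^3 - 43*p - 42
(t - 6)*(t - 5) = t^2 - 11*t + 30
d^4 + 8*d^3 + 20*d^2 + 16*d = d*(d + 2)^2*(d + 4)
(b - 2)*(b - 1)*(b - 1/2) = b^3 - 7*b^2/2 + 7*b/2 - 1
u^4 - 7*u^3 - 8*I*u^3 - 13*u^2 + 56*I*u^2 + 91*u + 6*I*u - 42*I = (u - 7)*(u - 6*I)*(u - I)^2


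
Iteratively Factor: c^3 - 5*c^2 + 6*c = (c)*(c^2 - 5*c + 6) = c*(c - 3)*(c - 2)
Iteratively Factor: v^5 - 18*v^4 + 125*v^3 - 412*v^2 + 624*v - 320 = (v - 1)*(v^4 - 17*v^3 + 108*v^2 - 304*v + 320) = (v - 4)*(v - 1)*(v^3 - 13*v^2 + 56*v - 80) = (v - 5)*(v - 4)*(v - 1)*(v^2 - 8*v + 16) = (v - 5)*(v - 4)^2*(v - 1)*(v - 4)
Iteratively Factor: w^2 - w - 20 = (w + 4)*(w - 5)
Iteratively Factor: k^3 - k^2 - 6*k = (k)*(k^2 - k - 6) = k*(k - 3)*(k + 2)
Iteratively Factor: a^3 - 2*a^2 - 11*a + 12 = (a - 1)*(a^2 - a - 12) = (a - 1)*(a + 3)*(a - 4)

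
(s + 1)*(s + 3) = s^2 + 4*s + 3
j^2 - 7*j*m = j*(j - 7*m)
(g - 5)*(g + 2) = g^2 - 3*g - 10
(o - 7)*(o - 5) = o^2 - 12*o + 35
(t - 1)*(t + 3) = t^2 + 2*t - 3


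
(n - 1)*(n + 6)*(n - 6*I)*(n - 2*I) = n^4 + 5*n^3 - 8*I*n^3 - 18*n^2 - 40*I*n^2 - 60*n + 48*I*n + 72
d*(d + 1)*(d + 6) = d^3 + 7*d^2 + 6*d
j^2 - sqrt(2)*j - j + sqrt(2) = (j - 1)*(j - sqrt(2))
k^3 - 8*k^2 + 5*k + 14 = (k - 7)*(k - 2)*(k + 1)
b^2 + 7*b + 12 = (b + 3)*(b + 4)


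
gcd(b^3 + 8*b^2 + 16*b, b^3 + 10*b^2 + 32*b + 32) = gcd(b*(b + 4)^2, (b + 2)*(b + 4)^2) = b^2 + 8*b + 16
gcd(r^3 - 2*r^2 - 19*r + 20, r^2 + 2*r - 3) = r - 1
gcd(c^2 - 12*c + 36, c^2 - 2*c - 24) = c - 6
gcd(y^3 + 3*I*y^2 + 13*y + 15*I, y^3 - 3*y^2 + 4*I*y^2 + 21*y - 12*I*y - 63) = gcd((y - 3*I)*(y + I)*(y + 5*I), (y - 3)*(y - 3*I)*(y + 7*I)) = y - 3*I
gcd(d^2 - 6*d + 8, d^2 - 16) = d - 4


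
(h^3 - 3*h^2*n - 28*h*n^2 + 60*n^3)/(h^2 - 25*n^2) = (h^2 - 8*h*n + 12*n^2)/(h - 5*n)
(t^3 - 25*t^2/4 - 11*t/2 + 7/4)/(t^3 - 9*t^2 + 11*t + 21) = (t - 1/4)/(t - 3)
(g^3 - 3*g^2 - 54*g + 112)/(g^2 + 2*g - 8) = (g^2 - g - 56)/(g + 4)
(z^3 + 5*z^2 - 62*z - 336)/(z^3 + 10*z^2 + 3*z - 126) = (z - 8)/(z - 3)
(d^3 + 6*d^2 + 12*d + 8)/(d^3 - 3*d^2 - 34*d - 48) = (d^2 + 4*d + 4)/(d^2 - 5*d - 24)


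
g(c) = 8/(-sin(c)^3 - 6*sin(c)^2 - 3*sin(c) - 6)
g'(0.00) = 0.67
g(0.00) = -1.33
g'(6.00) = -0.03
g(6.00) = -1.43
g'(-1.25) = -0.24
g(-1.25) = -1.04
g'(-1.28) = -0.22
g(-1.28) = -1.03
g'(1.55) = 0.01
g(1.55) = -0.50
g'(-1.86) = 0.22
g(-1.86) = -1.03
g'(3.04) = -0.83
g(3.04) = -1.26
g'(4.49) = 0.17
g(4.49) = -1.02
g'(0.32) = 0.94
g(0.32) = -1.06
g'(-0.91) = -0.48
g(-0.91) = -1.16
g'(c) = 8*(3*sin(c)^2*cos(c) + 12*sin(c)*cos(c) + 3*cos(c))/(-sin(c)^3 - 6*sin(c)^2 - 3*sin(c) - 6)^2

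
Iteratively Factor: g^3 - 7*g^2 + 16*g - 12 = (g - 2)*(g^2 - 5*g + 6) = (g - 3)*(g - 2)*(g - 2)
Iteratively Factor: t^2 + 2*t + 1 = (t + 1)*(t + 1)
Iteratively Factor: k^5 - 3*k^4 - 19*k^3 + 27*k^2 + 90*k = (k + 3)*(k^4 - 6*k^3 - k^2 + 30*k) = (k + 2)*(k + 3)*(k^3 - 8*k^2 + 15*k) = (k - 5)*(k + 2)*(k + 3)*(k^2 - 3*k) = (k - 5)*(k - 3)*(k + 2)*(k + 3)*(k)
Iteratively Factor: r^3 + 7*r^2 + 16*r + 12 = (r + 2)*(r^2 + 5*r + 6) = (r + 2)*(r + 3)*(r + 2)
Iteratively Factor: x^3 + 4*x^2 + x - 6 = (x + 3)*(x^2 + x - 2) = (x + 2)*(x + 3)*(x - 1)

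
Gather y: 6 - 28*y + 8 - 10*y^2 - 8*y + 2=-10*y^2 - 36*y + 16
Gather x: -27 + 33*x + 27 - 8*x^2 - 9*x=-8*x^2 + 24*x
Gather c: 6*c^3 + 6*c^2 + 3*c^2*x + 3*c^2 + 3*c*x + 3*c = 6*c^3 + c^2*(3*x + 9) + c*(3*x + 3)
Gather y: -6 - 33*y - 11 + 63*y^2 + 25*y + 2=63*y^2 - 8*y - 15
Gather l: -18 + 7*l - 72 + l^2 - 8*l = l^2 - l - 90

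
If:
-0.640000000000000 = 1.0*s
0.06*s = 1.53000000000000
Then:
No Solution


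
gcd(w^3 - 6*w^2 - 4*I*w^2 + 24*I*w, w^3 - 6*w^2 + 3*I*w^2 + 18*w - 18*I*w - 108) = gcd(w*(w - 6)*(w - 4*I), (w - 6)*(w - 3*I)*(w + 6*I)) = w - 6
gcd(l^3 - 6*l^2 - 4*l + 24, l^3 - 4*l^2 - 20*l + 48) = l^2 - 8*l + 12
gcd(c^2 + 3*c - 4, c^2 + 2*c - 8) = c + 4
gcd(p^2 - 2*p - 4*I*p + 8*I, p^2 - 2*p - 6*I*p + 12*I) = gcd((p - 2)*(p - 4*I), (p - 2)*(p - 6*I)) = p - 2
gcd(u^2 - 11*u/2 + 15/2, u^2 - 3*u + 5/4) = u - 5/2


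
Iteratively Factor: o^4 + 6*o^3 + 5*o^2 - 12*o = (o + 3)*(o^3 + 3*o^2 - 4*o) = (o - 1)*(o + 3)*(o^2 + 4*o) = (o - 1)*(o + 3)*(o + 4)*(o)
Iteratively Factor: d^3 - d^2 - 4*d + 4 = (d - 1)*(d^2 - 4) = (d - 1)*(d + 2)*(d - 2)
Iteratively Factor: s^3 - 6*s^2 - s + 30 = (s - 3)*(s^2 - 3*s - 10) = (s - 3)*(s + 2)*(s - 5)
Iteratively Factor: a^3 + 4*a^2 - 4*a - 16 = (a + 4)*(a^2 - 4) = (a - 2)*(a + 4)*(a + 2)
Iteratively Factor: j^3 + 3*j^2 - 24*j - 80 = (j + 4)*(j^2 - j - 20) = (j - 5)*(j + 4)*(j + 4)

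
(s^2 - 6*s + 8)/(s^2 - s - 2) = (s - 4)/(s + 1)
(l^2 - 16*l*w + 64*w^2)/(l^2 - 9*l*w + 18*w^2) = (l^2 - 16*l*w + 64*w^2)/(l^2 - 9*l*w + 18*w^2)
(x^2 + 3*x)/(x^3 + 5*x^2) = (x + 3)/(x*(x + 5))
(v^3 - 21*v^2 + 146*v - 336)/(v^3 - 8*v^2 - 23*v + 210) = (v - 8)/(v + 5)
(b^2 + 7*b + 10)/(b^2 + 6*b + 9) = (b^2 + 7*b + 10)/(b^2 + 6*b + 9)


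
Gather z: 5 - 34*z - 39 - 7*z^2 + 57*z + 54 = -7*z^2 + 23*z + 20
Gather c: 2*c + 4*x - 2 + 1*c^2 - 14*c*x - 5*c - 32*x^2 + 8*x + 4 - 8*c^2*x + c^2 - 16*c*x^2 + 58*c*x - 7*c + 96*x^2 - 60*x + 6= c^2*(2 - 8*x) + c*(-16*x^2 + 44*x - 10) + 64*x^2 - 48*x + 8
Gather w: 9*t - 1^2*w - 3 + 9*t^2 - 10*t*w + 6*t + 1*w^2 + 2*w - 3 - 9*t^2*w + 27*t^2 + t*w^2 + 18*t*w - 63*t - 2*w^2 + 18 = 36*t^2 - 48*t + w^2*(t - 1) + w*(-9*t^2 + 8*t + 1) + 12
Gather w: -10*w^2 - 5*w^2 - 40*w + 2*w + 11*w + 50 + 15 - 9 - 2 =-15*w^2 - 27*w + 54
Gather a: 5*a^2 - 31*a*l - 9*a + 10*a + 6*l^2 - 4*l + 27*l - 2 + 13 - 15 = 5*a^2 + a*(1 - 31*l) + 6*l^2 + 23*l - 4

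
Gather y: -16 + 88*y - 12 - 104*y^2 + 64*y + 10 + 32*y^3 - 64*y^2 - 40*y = 32*y^3 - 168*y^2 + 112*y - 18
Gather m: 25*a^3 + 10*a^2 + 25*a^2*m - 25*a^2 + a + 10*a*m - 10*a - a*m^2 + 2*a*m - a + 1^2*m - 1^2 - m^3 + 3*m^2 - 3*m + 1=25*a^3 - 15*a^2 - 10*a - m^3 + m^2*(3 - a) + m*(25*a^2 + 12*a - 2)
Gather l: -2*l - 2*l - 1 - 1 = -4*l - 2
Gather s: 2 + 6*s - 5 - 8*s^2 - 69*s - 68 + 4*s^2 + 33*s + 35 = -4*s^2 - 30*s - 36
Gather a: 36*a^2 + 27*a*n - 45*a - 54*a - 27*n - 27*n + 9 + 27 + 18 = 36*a^2 + a*(27*n - 99) - 54*n + 54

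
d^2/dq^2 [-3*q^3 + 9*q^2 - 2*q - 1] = 18 - 18*q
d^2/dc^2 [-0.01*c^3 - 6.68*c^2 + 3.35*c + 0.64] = -0.06*c - 13.36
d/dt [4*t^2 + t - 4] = 8*t + 1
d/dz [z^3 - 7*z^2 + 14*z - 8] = 3*z^2 - 14*z + 14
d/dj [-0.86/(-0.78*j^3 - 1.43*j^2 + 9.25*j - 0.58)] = (-2.0124*j^2 - 2.4596*j + 7.955)/(0.78*j^3 + 1.43*j^2 - 9.25*j + 0.58)^2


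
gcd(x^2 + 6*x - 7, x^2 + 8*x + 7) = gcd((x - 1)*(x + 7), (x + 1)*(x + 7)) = x + 7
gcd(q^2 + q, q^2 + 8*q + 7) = q + 1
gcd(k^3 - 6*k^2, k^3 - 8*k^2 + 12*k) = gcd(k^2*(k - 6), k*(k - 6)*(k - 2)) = k^2 - 6*k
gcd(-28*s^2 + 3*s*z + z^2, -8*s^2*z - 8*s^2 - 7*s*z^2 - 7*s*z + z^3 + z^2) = 1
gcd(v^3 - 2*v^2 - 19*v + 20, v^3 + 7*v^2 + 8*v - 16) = v^2 + 3*v - 4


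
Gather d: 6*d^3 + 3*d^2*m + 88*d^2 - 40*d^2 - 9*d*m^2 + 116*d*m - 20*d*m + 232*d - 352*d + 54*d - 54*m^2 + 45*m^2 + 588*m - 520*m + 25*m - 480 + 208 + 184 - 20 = 6*d^3 + d^2*(3*m + 48) + d*(-9*m^2 + 96*m - 66) - 9*m^2 + 93*m - 108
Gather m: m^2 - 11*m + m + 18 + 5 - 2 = m^2 - 10*m + 21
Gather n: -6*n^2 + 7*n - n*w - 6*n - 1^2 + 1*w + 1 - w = -6*n^2 + n*(1 - w)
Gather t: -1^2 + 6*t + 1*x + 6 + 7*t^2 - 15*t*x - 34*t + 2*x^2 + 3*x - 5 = 7*t^2 + t*(-15*x - 28) + 2*x^2 + 4*x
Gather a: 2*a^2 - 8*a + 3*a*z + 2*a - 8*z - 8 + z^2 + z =2*a^2 + a*(3*z - 6) + z^2 - 7*z - 8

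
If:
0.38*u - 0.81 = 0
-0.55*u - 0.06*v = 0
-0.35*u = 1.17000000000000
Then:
No Solution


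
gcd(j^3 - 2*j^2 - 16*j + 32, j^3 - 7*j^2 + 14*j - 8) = j^2 - 6*j + 8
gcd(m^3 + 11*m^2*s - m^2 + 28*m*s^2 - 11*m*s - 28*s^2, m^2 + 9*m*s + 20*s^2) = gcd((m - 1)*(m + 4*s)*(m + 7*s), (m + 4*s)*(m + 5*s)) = m + 4*s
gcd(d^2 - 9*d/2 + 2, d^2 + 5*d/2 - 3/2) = d - 1/2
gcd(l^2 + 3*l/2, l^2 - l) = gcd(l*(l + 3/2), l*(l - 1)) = l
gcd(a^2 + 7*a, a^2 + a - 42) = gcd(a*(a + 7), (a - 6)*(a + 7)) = a + 7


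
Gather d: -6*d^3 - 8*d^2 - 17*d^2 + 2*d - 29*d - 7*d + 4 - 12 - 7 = -6*d^3 - 25*d^2 - 34*d - 15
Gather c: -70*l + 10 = 10 - 70*l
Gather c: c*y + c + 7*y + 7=c*(y + 1) + 7*y + 7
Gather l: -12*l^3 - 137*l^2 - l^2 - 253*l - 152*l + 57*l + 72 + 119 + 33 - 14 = -12*l^3 - 138*l^2 - 348*l + 210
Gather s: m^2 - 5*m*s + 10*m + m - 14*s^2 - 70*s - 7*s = m^2 + 11*m - 14*s^2 + s*(-5*m - 77)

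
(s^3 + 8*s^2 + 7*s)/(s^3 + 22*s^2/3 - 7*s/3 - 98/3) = 3*s*(s + 1)/(3*s^2 + s - 14)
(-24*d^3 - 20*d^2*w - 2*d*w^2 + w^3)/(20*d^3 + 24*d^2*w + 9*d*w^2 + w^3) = (-6*d + w)/(5*d + w)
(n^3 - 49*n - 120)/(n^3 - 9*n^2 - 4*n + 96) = (n + 5)/(n - 4)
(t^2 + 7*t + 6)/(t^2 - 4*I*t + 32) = (t^2 + 7*t + 6)/(t^2 - 4*I*t + 32)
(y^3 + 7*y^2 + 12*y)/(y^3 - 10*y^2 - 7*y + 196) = y*(y + 3)/(y^2 - 14*y + 49)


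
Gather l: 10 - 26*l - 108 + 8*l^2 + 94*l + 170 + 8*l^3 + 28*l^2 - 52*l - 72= 8*l^3 + 36*l^2 + 16*l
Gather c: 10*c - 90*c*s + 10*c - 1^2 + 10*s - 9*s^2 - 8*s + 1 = c*(20 - 90*s) - 9*s^2 + 2*s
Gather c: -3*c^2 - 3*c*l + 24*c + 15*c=-3*c^2 + c*(39 - 3*l)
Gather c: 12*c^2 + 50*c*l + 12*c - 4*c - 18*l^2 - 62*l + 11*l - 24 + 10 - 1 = 12*c^2 + c*(50*l + 8) - 18*l^2 - 51*l - 15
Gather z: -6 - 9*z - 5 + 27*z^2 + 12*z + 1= 27*z^2 + 3*z - 10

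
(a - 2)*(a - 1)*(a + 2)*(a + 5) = a^4 + 4*a^3 - 9*a^2 - 16*a + 20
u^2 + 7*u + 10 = (u + 2)*(u + 5)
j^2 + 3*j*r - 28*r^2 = (j - 4*r)*(j + 7*r)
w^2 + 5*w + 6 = (w + 2)*(w + 3)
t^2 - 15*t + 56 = (t - 8)*(t - 7)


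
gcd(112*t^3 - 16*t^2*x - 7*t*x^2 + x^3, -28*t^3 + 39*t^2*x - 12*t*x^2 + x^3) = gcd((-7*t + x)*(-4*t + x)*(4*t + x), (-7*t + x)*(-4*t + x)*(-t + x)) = 28*t^2 - 11*t*x + x^2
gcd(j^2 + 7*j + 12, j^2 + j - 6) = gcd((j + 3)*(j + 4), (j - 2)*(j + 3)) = j + 3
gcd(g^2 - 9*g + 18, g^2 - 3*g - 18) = g - 6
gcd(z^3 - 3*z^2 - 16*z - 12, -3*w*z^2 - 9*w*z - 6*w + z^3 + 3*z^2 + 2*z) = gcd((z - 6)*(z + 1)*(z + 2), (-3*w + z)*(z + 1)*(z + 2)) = z^2 + 3*z + 2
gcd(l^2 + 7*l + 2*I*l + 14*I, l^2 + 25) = 1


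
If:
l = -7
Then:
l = -7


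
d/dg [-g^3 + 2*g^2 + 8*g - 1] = -3*g^2 + 4*g + 8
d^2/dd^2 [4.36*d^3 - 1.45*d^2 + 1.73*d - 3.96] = 26.16*d - 2.9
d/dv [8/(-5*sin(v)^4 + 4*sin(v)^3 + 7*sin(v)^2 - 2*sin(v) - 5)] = 16*(10*sin(v)^3 - 6*sin(v)^2 - 7*sin(v) + 1)*cos(v)/(5*sin(v)^4 - 4*sin(v)^3 - 7*sin(v)^2 + 2*sin(v) + 5)^2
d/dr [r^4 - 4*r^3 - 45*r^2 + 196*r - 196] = 4*r^3 - 12*r^2 - 90*r + 196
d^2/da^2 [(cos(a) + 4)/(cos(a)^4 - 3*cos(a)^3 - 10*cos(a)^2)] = (2*(1 - cos(a)^2)^2/cos(a)^4 + 32*sin(a)^6/cos(a)^4 - 9*cos(a)^3 + cos(a)^2 + 272*cos(a) - 1786/cos(a) - 1608/cos(a)^2 + 2120/cos(a)^3 + 2366/cos(a)^4)/((cos(a) - 5)^3*(cos(a) + 2)^3)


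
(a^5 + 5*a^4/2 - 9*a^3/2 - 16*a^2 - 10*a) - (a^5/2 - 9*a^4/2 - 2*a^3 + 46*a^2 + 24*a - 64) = a^5/2 + 7*a^4 - 5*a^3/2 - 62*a^2 - 34*a + 64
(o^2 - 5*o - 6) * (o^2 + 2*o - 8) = o^4 - 3*o^3 - 24*o^2 + 28*o + 48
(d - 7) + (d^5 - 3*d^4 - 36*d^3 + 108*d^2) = d^5 - 3*d^4 - 36*d^3 + 108*d^2 + d - 7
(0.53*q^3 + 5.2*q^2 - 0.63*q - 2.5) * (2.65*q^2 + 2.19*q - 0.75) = 1.4045*q^5 + 14.9407*q^4 + 9.321*q^3 - 11.9047*q^2 - 5.0025*q + 1.875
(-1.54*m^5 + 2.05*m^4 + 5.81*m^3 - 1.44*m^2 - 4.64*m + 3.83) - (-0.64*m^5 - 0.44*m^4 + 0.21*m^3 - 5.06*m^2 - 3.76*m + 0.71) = -0.9*m^5 + 2.49*m^4 + 5.6*m^3 + 3.62*m^2 - 0.88*m + 3.12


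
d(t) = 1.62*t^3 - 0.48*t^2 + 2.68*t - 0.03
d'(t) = 4.86*t^2 - 0.96*t + 2.68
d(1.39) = 7.12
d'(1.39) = 10.74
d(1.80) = 12.69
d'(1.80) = 16.70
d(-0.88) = -3.86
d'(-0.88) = 7.29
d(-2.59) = -38.34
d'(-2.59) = 37.77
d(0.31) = 0.80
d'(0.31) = 2.85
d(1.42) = 7.45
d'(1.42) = 11.12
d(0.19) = 0.47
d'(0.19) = 2.67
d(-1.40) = -9.17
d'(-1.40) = 13.55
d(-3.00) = -56.13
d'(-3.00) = 49.30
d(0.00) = -0.03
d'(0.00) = 2.68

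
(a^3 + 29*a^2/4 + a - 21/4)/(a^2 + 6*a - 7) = (4*a^2 + a - 3)/(4*(a - 1))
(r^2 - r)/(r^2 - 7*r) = (r - 1)/(r - 7)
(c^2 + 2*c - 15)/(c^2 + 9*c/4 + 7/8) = 8*(c^2 + 2*c - 15)/(8*c^2 + 18*c + 7)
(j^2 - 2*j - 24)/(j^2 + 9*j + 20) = (j - 6)/(j + 5)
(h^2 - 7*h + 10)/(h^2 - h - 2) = (h - 5)/(h + 1)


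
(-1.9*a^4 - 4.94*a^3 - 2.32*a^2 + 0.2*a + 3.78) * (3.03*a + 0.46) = -5.757*a^5 - 15.8422*a^4 - 9.302*a^3 - 0.4612*a^2 + 11.5454*a + 1.7388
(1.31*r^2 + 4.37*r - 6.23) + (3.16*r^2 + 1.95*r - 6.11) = 4.47*r^2 + 6.32*r - 12.34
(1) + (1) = 2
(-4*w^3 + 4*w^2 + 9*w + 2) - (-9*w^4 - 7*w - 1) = 9*w^4 - 4*w^3 + 4*w^2 + 16*w + 3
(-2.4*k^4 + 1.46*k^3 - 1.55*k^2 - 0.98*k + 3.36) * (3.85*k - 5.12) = -9.24*k^5 + 17.909*k^4 - 13.4427*k^3 + 4.163*k^2 + 17.9536*k - 17.2032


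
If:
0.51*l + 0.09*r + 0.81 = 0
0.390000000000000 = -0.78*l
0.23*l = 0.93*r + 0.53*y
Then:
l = -0.50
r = -6.17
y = 10.60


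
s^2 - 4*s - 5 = (s - 5)*(s + 1)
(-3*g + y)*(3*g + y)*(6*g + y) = -54*g^3 - 9*g^2*y + 6*g*y^2 + y^3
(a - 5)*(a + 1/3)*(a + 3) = a^3 - 5*a^2/3 - 47*a/3 - 5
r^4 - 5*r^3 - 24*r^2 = r^2*(r - 8)*(r + 3)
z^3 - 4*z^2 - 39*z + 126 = (z - 7)*(z - 3)*(z + 6)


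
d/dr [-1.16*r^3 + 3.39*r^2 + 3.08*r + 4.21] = -3.48*r^2 + 6.78*r + 3.08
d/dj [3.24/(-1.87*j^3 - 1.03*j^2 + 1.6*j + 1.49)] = (18.1764*j^2 + 6.6744*j - 5.184)/(1.87*j^3 + 1.03*j^2 - 1.6*j - 1.49)^2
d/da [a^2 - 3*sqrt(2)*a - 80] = 2*a - 3*sqrt(2)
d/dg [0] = 0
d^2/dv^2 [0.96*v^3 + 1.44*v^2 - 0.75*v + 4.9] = 5.76*v + 2.88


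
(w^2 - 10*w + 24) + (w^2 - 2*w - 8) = 2*w^2 - 12*w + 16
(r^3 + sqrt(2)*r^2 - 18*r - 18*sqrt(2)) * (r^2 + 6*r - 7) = r^5 + sqrt(2)*r^4 + 6*r^4 - 25*r^3 + 6*sqrt(2)*r^3 - 108*r^2 - 25*sqrt(2)*r^2 - 108*sqrt(2)*r + 126*r + 126*sqrt(2)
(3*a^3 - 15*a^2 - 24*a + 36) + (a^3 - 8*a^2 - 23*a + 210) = 4*a^3 - 23*a^2 - 47*a + 246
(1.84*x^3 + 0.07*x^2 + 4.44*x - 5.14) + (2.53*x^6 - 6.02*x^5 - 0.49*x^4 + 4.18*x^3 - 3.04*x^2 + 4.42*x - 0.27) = 2.53*x^6 - 6.02*x^5 - 0.49*x^4 + 6.02*x^3 - 2.97*x^2 + 8.86*x - 5.41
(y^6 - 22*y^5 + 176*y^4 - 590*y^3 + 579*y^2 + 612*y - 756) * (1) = y^6 - 22*y^5 + 176*y^4 - 590*y^3 + 579*y^2 + 612*y - 756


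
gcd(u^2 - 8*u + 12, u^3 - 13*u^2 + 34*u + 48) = u - 6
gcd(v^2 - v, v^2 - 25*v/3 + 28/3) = 1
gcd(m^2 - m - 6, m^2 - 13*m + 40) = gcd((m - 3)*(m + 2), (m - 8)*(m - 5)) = 1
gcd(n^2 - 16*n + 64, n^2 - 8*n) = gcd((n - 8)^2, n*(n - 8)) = n - 8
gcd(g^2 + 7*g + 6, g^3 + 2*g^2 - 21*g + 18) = g + 6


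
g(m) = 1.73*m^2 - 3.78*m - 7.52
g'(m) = 3.46*m - 3.78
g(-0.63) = -4.45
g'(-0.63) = -5.96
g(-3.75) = 30.98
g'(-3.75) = -16.76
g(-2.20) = 9.17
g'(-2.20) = -11.39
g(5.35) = 21.77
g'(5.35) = 14.73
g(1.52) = -9.27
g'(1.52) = 1.48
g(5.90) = 30.40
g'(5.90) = 16.63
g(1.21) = -9.56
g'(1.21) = 0.41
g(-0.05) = -7.33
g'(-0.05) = -3.95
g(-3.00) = 19.39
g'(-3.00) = -14.16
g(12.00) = 196.24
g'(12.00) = 37.74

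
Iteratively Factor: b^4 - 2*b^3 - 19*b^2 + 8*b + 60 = (b - 2)*(b^3 - 19*b - 30) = (b - 2)*(b + 2)*(b^2 - 2*b - 15) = (b - 2)*(b + 2)*(b + 3)*(b - 5)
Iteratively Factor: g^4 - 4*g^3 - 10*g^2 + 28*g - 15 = (g - 1)*(g^3 - 3*g^2 - 13*g + 15) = (g - 1)*(g + 3)*(g^2 - 6*g + 5) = (g - 1)^2*(g + 3)*(g - 5)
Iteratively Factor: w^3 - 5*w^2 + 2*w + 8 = (w - 4)*(w^2 - w - 2) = (w - 4)*(w + 1)*(w - 2)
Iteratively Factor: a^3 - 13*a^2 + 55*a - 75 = (a - 3)*(a^2 - 10*a + 25) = (a - 5)*(a - 3)*(a - 5)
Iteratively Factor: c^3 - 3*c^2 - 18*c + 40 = (c + 4)*(c^2 - 7*c + 10) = (c - 5)*(c + 4)*(c - 2)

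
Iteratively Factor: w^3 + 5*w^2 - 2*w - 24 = (w - 2)*(w^2 + 7*w + 12) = (w - 2)*(w + 3)*(w + 4)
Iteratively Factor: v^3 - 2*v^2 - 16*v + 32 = (v - 2)*(v^2 - 16) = (v - 4)*(v - 2)*(v + 4)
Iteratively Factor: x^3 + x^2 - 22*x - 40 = (x - 5)*(x^2 + 6*x + 8) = (x - 5)*(x + 2)*(x + 4)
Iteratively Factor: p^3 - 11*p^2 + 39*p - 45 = (p - 3)*(p^2 - 8*p + 15) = (p - 3)^2*(p - 5)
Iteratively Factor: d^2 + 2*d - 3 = (d + 3)*(d - 1)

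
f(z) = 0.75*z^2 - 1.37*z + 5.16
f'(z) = 1.5*z - 1.37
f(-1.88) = 10.39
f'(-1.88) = -4.19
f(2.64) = 6.77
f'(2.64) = 2.59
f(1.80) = 5.12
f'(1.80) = 1.33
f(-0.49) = 6.01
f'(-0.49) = -2.10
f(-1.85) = 10.26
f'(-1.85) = -4.14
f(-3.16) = 16.98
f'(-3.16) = -6.11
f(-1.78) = 9.97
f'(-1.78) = -4.04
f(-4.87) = 29.62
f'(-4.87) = -8.68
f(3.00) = 7.80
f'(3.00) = 3.13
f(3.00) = 7.80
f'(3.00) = 3.13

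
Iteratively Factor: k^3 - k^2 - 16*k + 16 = (k - 4)*(k^2 + 3*k - 4) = (k - 4)*(k - 1)*(k + 4)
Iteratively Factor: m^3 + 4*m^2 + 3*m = (m + 3)*(m^2 + m) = m*(m + 3)*(m + 1)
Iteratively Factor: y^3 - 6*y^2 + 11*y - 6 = (y - 2)*(y^2 - 4*y + 3) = (y - 3)*(y - 2)*(y - 1)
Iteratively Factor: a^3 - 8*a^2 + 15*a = (a - 3)*(a^2 - 5*a) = a*(a - 3)*(a - 5)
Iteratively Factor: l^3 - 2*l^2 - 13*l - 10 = (l - 5)*(l^2 + 3*l + 2) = (l - 5)*(l + 1)*(l + 2)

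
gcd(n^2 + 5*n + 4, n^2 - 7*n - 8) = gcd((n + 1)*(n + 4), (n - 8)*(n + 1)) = n + 1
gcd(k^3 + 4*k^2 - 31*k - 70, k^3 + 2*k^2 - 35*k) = k^2 + 2*k - 35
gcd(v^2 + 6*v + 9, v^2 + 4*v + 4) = 1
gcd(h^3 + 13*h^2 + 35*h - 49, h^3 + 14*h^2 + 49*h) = h^2 + 14*h + 49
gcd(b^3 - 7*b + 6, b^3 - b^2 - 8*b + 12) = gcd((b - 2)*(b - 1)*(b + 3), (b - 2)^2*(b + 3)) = b^2 + b - 6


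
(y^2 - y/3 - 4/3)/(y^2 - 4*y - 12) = (-3*y^2 + y + 4)/(3*(-y^2 + 4*y + 12))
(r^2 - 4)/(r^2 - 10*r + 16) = (r + 2)/(r - 8)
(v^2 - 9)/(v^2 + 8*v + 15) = (v - 3)/(v + 5)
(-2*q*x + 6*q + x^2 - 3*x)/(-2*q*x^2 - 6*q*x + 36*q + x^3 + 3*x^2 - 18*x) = 1/(x + 6)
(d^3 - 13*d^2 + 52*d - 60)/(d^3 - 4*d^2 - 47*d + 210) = (d - 2)/(d + 7)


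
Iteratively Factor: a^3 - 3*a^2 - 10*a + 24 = (a - 2)*(a^2 - a - 12) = (a - 4)*(a - 2)*(a + 3)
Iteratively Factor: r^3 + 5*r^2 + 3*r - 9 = (r + 3)*(r^2 + 2*r - 3) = (r + 3)^2*(r - 1)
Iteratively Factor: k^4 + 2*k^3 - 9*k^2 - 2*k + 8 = (k - 2)*(k^3 + 4*k^2 - k - 4) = (k - 2)*(k - 1)*(k^2 + 5*k + 4) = (k - 2)*(k - 1)*(k + 1)*(k + 4)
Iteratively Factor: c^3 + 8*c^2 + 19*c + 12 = (c + 1)*(c^2 + 7*c + 12) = (c + 1)*(c + 3)*(c + 4)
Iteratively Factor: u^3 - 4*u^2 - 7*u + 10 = (u + 2)*(u^2 - 6*u + 5) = (u - 1)*(u + 2)*(u - 5)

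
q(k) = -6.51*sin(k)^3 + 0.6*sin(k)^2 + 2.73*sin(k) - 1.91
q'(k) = -19.53*sin(k)^2*cos(k) + 1.2*sin(k)*cos(k) + 2.73*cos(k)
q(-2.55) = -2.12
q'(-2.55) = 3.33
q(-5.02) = -4.40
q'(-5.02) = -4.20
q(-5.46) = -2.15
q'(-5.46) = -4.69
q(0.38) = -1.15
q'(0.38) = 0.45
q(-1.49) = 2.41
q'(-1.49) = -1.44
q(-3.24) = -1.64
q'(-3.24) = -2.65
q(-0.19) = -2.36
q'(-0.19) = 1.77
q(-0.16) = -2.30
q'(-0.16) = 2.02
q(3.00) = -1.53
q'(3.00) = -2.49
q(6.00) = -2.48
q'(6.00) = 0.84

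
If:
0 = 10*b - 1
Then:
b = 1/10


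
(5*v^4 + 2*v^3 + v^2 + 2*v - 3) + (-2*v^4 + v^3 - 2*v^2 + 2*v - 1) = 3*v^4 + 3*v^3 - v^2 + 4*v - 4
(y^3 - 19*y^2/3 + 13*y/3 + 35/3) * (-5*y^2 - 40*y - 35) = -5*y^5 - 25*y^4/3 + 590*y^3/3 - 10*y^2 - 1855*y/3 - 1225/3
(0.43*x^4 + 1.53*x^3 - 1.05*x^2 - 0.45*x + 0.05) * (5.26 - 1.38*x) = -0.5934*x^5 + 0.1504*x^4 + 9.4968*x^3 - 4.902*x^2 - 2.436*x + 0.263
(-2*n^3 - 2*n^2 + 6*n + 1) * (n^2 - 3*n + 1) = -2*n^5 + 4*n^4 + 10*n^3 - 19*n^2 + 3*n + 1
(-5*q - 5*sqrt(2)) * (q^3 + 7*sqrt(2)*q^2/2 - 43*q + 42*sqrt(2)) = -5*q^4 - 45*sqrt(2)*q^3/2 + 180*q^2 + 5*sqrt(2)*q - 420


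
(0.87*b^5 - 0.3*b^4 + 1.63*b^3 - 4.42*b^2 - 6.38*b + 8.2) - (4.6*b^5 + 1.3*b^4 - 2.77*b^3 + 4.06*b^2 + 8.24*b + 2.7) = -3.73*b^5 - 1.6*b^4 + 4.4*b^3 - 8.48*b^2 - 14.62*b + 5.5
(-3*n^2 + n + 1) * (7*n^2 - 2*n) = -21*n^4 + 13*n^3 + 5*n^2 - 2*n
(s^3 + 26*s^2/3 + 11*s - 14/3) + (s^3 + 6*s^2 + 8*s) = 2*s^3 + 44*s^2/3 + 19*s - 14/3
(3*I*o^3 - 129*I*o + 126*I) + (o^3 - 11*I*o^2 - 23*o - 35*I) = o^3 + 3*I*o^3 - 11*I*o^2 - 23*o - 129*I*o + 91*I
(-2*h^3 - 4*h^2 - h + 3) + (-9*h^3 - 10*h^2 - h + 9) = -11*h^3 - 14*h^2 - 2*h + 12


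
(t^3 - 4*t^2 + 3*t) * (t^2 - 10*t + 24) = t^5 - 14*t^4 + 67*t^3 - 126*t^2 + 72*t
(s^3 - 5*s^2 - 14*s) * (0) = 0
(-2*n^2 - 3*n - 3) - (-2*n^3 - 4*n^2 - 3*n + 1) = 2*n^3 + 2*n^2 - 4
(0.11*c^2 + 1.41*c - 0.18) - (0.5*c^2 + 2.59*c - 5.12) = -0.39*c^2 - 1.18*c + 4.94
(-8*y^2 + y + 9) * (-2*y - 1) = 16*y^3 + 6*y^2 - 19*y - 9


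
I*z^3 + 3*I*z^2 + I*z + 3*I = (z + 3)*(z + I)*(I*z + 1)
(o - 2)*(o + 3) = o^2 + o - 6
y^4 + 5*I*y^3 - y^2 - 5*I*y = y*(y - 1)*(y + 1)*(y + 5*I)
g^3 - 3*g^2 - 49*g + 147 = (g - 7)*(g - 3)*(g + 7)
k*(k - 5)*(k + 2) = k^3 - 3*k^2 - 10*k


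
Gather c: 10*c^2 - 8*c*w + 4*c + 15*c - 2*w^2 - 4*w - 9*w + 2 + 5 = 10*c^2 + c*(19 - 8*w) - 2*w^2 - 13*w + 7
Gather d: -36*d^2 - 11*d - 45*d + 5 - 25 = -36*d^2 - 56*d - 20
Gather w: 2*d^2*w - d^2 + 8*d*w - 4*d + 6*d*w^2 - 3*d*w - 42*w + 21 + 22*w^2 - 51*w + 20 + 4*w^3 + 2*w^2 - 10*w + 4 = -d^2 - 4*d + 4*w^3 + w^2*(6*d + 24) + w*(2*d^2 + 5*d - 103) + 45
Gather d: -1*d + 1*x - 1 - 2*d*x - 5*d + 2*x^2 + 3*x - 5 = d*(-2*x - 6) + 2*x^2 + 4*x - 6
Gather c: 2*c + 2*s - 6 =2*c + 2*s - 6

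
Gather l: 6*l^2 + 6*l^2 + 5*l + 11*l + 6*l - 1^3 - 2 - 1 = 12*l^2 + 22*l - 4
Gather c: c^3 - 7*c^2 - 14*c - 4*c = c^3 - 7*c^2 - 18*c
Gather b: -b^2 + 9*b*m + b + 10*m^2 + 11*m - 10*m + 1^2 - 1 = -b^2 + b*(9*m + 1) + 10*m^2 + m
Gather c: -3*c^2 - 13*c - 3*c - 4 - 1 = -3*c^2 - 16*c - 5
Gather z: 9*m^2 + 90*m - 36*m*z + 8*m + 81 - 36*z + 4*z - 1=9*m^2 + 98*m + z*(-36*m - 32) + 80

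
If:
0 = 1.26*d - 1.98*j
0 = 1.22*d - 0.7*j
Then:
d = 0.00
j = 0.00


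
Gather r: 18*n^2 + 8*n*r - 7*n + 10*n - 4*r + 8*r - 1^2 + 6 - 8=18*n^2 + 3*n + r*(8*n + 4) - 3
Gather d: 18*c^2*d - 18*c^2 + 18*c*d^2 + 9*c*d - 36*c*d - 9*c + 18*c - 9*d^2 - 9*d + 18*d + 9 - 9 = -18*c^2 + 9*c + d^2*(18*c - 9) + d*(18*c^2 - 27*c + 9)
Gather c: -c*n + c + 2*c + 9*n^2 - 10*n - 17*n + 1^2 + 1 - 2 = c*(3 - n) + 9*n^2 - 27*n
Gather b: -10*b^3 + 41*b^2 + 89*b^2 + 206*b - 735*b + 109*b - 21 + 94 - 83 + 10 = -10*b^3 + 130*b^2 - 420*b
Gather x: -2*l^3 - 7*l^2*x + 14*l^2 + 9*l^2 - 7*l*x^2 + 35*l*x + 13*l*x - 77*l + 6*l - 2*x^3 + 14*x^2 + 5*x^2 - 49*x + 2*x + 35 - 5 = -2*l^3 + 23*l^2 - 71*l - 2*x^3 + x^2*(19 - 7*l) + x*(-7*l^2 + 48*l - 47) + 30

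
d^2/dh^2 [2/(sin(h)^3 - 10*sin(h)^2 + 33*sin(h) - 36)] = 2*(-9*sin(h)^4 + 56*sin(h)^3 - 37*sin(h)^2 - 220*sin(h) + 162)/((sin(h) - 4)^3*(sin(h) - 3)^4)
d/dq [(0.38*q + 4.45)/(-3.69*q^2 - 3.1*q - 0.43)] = (1.4022*q^2 + 32.841*q + 13.6316)/(13.6161*q^4 + 22.878*q^3 + 12.7834*q^2 + 2.666*q + 0.1849)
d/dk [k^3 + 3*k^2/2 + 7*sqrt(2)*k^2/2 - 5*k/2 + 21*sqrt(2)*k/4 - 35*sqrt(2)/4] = 3*k^2 + 3*k + 7*sqrt(2)*k - 5/2 + 21*sqrt(2)/4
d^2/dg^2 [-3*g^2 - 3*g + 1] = -6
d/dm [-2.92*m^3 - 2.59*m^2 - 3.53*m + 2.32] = -8.76*m^2 - 5.18*m - 3.53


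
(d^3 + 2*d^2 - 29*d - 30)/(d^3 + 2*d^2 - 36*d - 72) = (d^2 - 4*d - 5)/(d^2 - 4*d - 12)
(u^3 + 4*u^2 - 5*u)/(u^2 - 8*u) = (u^2 + 4*u - 5)/(u - 8)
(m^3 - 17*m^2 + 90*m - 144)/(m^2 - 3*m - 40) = (m^2 - 9*m + 18)/(m + 5)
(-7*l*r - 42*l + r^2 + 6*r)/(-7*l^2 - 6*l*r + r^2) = (r + 6)/(l + r)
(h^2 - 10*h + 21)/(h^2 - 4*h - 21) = (h - 3)/(h + 3)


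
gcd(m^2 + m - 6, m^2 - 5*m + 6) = m - 2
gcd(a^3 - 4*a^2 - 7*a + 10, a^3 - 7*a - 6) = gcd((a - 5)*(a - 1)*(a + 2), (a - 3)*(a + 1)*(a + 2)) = a + 2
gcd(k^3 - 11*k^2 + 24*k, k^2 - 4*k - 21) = 1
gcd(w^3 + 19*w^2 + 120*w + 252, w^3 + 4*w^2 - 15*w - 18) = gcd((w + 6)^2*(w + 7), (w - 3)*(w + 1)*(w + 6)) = w + 6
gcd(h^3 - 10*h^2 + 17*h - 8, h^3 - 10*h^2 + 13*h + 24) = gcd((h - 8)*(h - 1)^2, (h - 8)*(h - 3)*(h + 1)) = h - 8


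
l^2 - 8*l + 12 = (l - 6)*(l - 2)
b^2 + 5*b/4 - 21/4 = (b - 7/4)*(b + 3)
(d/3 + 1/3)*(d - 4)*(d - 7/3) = d^3/3 - 16*d^2/9 + d + 28/9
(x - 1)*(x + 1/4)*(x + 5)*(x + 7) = x^4 + 45*x^3/4 + 103*x^2/4 - 117*x/4 - 35/4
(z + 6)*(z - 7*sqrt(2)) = z^2 - 7*sqrt(2)*z + 6*z - 42*sqrt(2)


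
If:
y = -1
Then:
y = -1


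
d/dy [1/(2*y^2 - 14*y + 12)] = (7/2 - y)/(y^2 - 7*y + 6)^2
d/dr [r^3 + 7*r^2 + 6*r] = 3*r^2 + 14*r + 6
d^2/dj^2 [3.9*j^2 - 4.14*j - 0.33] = 7.80000000000000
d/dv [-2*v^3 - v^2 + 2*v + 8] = -6*v^2 - 2*v + 2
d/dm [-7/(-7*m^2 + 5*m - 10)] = 7*(5 - 14*m)/(7*m^2 - 5*m + 10)^2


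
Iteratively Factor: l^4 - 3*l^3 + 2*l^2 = (l - 2)*(l^3 - l^2) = l*(l - 2)*(l^2 - l) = l^2*(l - 2)*(l - 1)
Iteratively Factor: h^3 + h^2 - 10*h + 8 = (h - 2)*(h^2 + 3*h - 4) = (h - 2)*(h - 1)*(h + 4)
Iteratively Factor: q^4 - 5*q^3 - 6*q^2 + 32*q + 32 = (q - 4)*(q^3 - q^2 - 10*q - 8) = (q - 4)*(q + 1)*(q^2 - 2*q - 8) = (q - 4)^2*(q + 1)*(q + 2)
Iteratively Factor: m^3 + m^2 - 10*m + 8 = (m - 2)*(m^2 + 3*m - 4) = (m - 2)*(m + 4)*(m - 1)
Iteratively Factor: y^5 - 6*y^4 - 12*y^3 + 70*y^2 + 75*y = (y)*(y^4 - 6*y^3 - 12*y^2 + 70*y + 75) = y*(y - 5)*(y^3 - y^2 - 17*y - 15) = y*(y - 5)*(y + 1)*(y^2 - 2*y - 15) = y*(y - 5)*(y + 1)*(y + 3)*(y - 5)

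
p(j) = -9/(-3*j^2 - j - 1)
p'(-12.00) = 0.00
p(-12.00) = 0.02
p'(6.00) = -0.03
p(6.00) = 0.08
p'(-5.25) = 0.04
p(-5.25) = 0.11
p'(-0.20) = 2.13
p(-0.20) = 9.78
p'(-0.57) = 11.04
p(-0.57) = 6.41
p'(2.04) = -0.49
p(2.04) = 0.58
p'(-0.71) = 9.03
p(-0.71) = 4.99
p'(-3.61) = 0.14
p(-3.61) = 0.25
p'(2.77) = -0.22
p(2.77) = 0.34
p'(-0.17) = 0.21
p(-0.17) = 9.82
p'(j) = -9*(6*j + 1)/(-3*j^2 - j - 1)^2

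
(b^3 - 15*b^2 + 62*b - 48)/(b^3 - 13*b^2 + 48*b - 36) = (b - 8)/(b - 6)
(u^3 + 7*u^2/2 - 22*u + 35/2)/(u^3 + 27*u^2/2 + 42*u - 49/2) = (2*u^2 - 7*u + 5)/(2*u^2 + 13*u - 7)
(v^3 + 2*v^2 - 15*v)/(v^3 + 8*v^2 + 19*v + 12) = v*(v^2 + 2*v - 15)/(v^3 + 8*v^2 + 19*v + 12)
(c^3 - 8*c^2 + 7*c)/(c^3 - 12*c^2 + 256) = c*(c^2 - 8*c + 7)/(c^3 - 12*c^2 + 256)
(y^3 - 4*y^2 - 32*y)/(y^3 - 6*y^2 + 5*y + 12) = y*(y^2 - 4*y - 32)/(y^3 - 6*y^2 + 5*y + 12)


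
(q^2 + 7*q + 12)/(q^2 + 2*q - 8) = (q + 3)/(q - 2)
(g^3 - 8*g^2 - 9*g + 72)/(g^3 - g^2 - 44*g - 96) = (g - 3)/(g + 4)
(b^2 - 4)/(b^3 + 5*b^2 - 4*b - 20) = 1/(b + 5)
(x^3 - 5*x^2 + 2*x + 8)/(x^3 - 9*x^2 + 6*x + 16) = (x - 4)/(x - 8)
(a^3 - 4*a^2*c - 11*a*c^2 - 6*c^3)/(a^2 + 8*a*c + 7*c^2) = (a^2 - 5*a*c - 6*c^2)/(a + 7*c)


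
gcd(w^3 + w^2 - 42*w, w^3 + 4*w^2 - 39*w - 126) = w^2 + w - 42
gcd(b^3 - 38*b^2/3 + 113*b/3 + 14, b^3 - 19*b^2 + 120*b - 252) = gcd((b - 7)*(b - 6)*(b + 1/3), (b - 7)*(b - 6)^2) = b^2 - 13*b + 42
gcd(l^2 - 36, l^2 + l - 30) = l + 6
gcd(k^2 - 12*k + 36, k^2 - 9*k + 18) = k - 6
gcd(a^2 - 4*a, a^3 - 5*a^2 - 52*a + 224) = a - 4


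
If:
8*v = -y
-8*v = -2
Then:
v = 1/4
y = -2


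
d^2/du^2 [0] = 0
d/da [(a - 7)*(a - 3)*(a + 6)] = 3*a^2 - 8*a - 39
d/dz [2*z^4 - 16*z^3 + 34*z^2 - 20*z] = 8*z^3 - 48*z^2 + 68*z - 20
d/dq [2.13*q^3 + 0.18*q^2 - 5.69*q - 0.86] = 6.39*q^2 + 0.36*q - 5.69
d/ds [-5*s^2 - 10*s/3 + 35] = -10*s - 10/3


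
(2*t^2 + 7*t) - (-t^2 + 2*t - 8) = 3*t^2 + 5*t + 8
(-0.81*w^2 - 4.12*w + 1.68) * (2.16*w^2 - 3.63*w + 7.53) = -1.7496*w^4 - 5.9589*w^3 + 12.4851*w^2 - 37.122*w + 12.6504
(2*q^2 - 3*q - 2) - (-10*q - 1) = 2*q^2 + 7*q - 1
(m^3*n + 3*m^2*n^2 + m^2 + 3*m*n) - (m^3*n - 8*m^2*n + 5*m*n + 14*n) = 3*m^2*n^2 + 8*m^2*n + m^2 - 2*m*n - 14*n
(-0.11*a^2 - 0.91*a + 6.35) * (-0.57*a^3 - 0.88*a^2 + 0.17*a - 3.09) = 0.0627*a^5 + 0.6155*a^4 - 2.8374*a^3 - 5.4028*a^2 + 3.8914*a - 19.6215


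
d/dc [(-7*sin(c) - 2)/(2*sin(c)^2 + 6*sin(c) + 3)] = (14*sin(c)^2 + 8*sin(c) - 9)*cos(c)/(6*sin(c) - cos(2*c) + 4)^2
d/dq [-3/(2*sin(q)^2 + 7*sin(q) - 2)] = 3*(4*sin(q) + 7)*cos(q)/(7*sin(q) - 2*cos(q)^2)^2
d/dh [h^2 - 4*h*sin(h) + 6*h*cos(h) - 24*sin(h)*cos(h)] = -6*h*sin(h) - 4*h*cos(h) + 2*h - 4*sin(h) + 6*cos(h) - 24*cos(2*h)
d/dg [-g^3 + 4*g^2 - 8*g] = -3*g^2 + 8*g - 8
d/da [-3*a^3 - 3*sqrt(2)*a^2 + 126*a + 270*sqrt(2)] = -9*a^2 - 6*sqrt(2)*a + 126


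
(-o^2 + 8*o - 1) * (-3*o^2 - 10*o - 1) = 3*o^4 - 14*o^3 - 76*o^2 + 2*o + 1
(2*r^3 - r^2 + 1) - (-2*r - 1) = 2*r^3 - r^2 + 2*r + 2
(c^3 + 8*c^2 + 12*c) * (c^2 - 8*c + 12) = c^5 - 40*c^3 + 144*c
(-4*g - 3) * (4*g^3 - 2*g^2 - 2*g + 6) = -16*g^4 - 4*g^3 + 14*g^2 - 18*g - 18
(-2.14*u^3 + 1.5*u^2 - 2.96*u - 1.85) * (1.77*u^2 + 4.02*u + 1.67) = -3.7878*u^5 - 5.9478*u^4 - 2.783*u^3 - 12.6687*u^2 - 12.3802*u - 3.0895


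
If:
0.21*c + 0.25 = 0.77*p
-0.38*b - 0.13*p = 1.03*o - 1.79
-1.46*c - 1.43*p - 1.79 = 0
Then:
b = 4.71314403945983 - 2.71052631578947*o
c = -1.22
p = -0.01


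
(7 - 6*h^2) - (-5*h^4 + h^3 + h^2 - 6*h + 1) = 5*h^4 - h^3 - 7*h^2 + 6*h + 6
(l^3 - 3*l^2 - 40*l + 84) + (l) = l^3 - 3*l^2 - 39*l + 84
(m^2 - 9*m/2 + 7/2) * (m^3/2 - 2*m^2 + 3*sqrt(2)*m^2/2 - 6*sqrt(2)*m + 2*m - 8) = m^5/2 - 17*m^4/4 + 3*sqrt(2)*m^4/2 - 51*sqrt(2)*m^3/4 + 51*m^3/4 - 24*m^2 + 129*sqrt(2)*m^2/4 - 21*sqrt(2)*m + 43*m - 28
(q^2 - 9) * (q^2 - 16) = q^4 - 25*q^2 + 144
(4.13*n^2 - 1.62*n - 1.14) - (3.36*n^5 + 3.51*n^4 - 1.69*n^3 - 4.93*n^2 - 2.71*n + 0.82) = -3.36*n^5 - 3.51*n^4 + 1.69*n^3 + 9.06*n^2 + 1.09*n - 1.96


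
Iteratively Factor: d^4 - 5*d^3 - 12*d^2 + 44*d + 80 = (d - 5)*(d^3 - 12*d - 16) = (d - 5)*(d + 2)*(d^2 - 2*d - 8) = (d - 5)*(d - 4)*(d + 2)*(d + 2)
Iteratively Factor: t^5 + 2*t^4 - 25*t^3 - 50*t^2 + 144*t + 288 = (t + 3)*(t^4 - t^3 - 22*t^2 + 16*t + 96) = (t + 3)*(t + 4)*(t^3 - 5*t^2 - 2*t + 24) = (t - 4)*(t + 3)*(t + 4)*(t^2 - t - 6) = (t - 4)*(t + 2)*(t + 3)*(t + 4)*(t - 3)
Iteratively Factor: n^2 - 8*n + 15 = (n - 5)*(n - 3)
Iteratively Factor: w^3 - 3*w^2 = (w - 3)*(w^2) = w*(w - 3)*(w)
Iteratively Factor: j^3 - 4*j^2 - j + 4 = (j - 1)*(j^2 - 3*j - 4) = (j - 4)*(j - 1)*(j + 1)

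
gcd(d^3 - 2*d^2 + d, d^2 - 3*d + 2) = d - 1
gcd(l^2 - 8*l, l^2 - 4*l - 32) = l - 8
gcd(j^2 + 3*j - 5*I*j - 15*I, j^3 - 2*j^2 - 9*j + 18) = j + 3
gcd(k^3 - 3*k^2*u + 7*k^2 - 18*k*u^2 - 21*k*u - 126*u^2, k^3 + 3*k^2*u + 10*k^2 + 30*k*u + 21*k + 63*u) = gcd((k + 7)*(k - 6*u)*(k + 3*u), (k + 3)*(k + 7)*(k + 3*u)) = k^2 + 3*k*u + 7*k + 21*u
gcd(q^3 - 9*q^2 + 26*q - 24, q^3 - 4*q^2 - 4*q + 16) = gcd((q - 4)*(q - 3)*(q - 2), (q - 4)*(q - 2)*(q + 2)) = q^2 - 6*q + 8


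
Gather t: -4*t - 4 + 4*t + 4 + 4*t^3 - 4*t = 4*t^3 - 4*t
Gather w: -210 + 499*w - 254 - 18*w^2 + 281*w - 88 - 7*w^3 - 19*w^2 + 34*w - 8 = -7*w^3 - 37*w^2 + 814*w - 560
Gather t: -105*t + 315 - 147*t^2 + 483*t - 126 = -147*t^2 + 378*t + 189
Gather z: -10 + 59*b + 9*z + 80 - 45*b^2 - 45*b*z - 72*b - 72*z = -45*b^2 - 13*b + z*(-45*b - 63) + 70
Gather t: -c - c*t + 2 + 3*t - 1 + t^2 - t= -c + t^2 + t*(2 - c) + 1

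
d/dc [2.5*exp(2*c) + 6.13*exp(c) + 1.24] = (5.0*exp(c) + 6.13)*exp(c)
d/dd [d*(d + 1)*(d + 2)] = 3*d^2 + 6*d + 2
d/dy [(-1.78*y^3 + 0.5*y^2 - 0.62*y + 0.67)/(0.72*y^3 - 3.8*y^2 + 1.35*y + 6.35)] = (4.44089209850063e-16*y^5 + 6.404*y^4 - 3.9132*y^3 - 37.0372*y^2 + 11.442*y - 4.8415)/(0.5184*y^6 - 5.472*y^5 + 16.384*y^4 - 1.116*y^3 - 46.4375*y^2 + 17.145*y + 40.3225)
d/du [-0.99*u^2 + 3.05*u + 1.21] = 3.05 - 1.98*u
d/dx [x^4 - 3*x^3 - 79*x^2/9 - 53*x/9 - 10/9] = 4*x^3 - 9*x^2 - 158*x/9 - 53/9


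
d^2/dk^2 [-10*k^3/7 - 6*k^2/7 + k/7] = -60*k/7 - 12/7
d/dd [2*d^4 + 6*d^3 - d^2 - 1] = 2*d*(4*d^2 + 9*d - 1)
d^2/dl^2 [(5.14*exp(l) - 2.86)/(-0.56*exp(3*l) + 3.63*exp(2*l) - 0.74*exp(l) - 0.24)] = (-6.447616*exp(6*l) + 39.41784*exp(5*l) - 123.16109*exp(4*l) + 148.287644*exp(3*l) - 53.37486*exp(2*l) + 12.445528*exp(l) - 0.804)*exp(l)/(0.175616*exp(9*l) - 3.415104*exp(8*l) + 22.833384*exp(7*l) - 56.631987*exp(6*l) + 27.245454*exp(5*l) + 4.12074*exp(4*l) - 3.366136*exp(3*l) - 0.232992*exp(2*l) + 0.127872*exp(l) + 0.013824)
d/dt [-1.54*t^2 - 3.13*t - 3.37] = -3.08*t - 3.13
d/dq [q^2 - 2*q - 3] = 2*q - 2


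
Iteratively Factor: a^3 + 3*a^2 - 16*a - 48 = (a - 4)*(a^2 + 7*a + 12) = (a - 4)*(a + 3)*(a + 4)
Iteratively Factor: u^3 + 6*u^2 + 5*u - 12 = (u - 1)*(u^2 + 7*u + 12) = (u - 1)*(u + 3)*(u + 4)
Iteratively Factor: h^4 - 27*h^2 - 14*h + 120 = (h + 4)*(h^3 - 4*h^2 - 11*h + 30) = (h + 3)*(h + 4)*(h^2 - 7*h + 10) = (h - 2)*(h + 3)*(h + 4)*(h - 5)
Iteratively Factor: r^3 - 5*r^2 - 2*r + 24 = (r - 4)*(r^2 - r - 6) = (r - 4)*(r + 2)*(r - 3)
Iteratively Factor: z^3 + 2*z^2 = (z)*(z^2 + 2*z) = z^2*(z + 2)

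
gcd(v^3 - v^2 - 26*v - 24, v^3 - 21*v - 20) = v^2 + 5*v + 4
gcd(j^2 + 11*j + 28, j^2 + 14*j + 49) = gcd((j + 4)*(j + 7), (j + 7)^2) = j + 7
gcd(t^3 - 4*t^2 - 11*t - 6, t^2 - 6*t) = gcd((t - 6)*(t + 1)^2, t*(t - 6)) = t - 6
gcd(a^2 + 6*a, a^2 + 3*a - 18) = a + 6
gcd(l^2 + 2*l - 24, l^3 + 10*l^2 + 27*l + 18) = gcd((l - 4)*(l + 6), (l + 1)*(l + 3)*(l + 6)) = l + 6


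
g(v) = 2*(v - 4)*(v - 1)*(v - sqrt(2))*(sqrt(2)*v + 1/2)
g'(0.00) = -4.93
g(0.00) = -5.66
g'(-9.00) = -12866.35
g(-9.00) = 33109.49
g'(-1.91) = -366.49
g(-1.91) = 251.68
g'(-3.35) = -1174.23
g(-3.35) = 1290.98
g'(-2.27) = -515.31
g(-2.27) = 409.45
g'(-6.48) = -5565.48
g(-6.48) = 10723.22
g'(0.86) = 7.06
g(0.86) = -0.84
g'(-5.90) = -4412.49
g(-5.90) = 7838.12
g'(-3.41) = -1221.34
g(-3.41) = 1362.84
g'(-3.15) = -1025.69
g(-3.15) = 1071.20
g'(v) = 2*sqrt(2)*(v - 4)*(v - 1)*(v - sqrt(2)) + 2*(v - 4)*(v - 1)*(sqrt(2)*v + 1/2) + 2*(v - 4)*(v - sqrt(2))*(sqrt(2)*v + 1/2) + 2*(v - 1)*(v - sqrt(2))*(sqrt(2)*v + 1/2)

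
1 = 1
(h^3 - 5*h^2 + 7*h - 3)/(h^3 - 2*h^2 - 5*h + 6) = (h - 1)/(h + 2)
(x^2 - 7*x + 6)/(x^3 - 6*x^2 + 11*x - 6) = (x - 6)/(x^2 - 5*x + 6)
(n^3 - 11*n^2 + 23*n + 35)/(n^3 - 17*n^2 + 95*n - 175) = (n + 1)/(n - 5)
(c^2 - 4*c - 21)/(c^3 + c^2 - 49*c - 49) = (c + 3)/(c^2 + 8*c + 7)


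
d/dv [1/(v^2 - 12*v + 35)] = 2*(6 - v)/(v^2 - 12*v + 35)^2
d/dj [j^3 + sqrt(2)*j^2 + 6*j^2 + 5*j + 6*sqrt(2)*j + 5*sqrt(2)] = 3*j^2 + 2*sqrt(2)*j + 12*j + 5 + 6*sqrt(2)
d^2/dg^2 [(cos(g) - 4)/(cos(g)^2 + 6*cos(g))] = (8*(cos(g) - 4)*(cos(g) + 3)^2*sin(g)^2 - (cos(g) + 6)^2*cos(g)^3 + (cos(g) + 6)*(-24*cos(g) + cos(2*g) + 2*cos(3*g) - 3)*cos(g))/((cos(g) + 6)^3*cos(g)^3)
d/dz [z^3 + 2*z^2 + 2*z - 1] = 3*z^2 + 4*z + 2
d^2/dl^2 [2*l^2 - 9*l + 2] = 4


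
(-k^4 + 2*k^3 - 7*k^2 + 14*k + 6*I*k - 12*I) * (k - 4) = -k^5 + 6*k^4 - 15*k^3 + 42*k^2 + 6*I*k^2 - 56*k - 36*I*k + 48*I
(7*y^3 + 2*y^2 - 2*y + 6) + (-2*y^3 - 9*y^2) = 5*y^3 - 7*y^2 - 2*y + 6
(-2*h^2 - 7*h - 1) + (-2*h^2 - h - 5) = -4*h^2 - 8*h - 6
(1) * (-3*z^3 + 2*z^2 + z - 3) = -3*z^3 + 2*z^2 + z - 3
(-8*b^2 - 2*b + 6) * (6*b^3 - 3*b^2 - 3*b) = -48*b^5 + 12*b^4 + 66*b^3 - 12*b^2 - 18*b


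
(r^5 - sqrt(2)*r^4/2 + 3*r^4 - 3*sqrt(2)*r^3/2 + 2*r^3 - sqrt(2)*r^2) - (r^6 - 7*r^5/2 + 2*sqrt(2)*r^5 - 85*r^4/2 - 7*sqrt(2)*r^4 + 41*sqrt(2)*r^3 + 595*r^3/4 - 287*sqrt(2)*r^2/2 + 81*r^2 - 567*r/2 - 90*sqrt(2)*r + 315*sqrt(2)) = -r^6 - 2*sqrt(2)*r^5 + 9*r^5/2 + 13*sqrt(2)*r^4/2 + 91*r^4/2 - 587*r^3/4 - 85*sqrt(2)*r^3/2 - 81*r^2 + 285*sqrt(2)*r^2/2 + 90*sqrt(2)*r + 567*r/2 - 315*sqrt(2)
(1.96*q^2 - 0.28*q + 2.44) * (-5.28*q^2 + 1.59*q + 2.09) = -10.3488*q^4 + 4.5948*q^3 - 9.232*q^2 + 3.2944*q + 5.0996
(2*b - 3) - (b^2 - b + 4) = -b^2 + 3*b - 7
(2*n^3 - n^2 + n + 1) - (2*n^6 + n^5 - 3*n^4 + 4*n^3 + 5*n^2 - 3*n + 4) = -2*n^6 - n^5 + 3*n^4 - 2*n^3 - 6*n^2 + 4*n - 3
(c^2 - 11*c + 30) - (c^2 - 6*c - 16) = 46 - 5*c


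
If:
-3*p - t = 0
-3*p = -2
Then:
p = 2/3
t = -2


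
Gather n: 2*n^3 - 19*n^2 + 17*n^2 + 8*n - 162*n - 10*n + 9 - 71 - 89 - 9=2*n^3 - 2*n^2 - 164*n - 160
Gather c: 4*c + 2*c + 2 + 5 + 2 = 6*c + 9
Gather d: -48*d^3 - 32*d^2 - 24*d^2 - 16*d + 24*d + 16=-48*d^3 - 56*d^2 + 8*d + 16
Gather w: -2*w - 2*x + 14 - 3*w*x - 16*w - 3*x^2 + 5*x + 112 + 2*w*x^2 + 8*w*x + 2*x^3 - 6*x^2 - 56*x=w*(2*x^2 + 5*x - 18) + 2*x^3 - 9*x^2 - 53*x + 126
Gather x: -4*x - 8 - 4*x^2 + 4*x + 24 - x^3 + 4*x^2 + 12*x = -x^3 + 12*x + 16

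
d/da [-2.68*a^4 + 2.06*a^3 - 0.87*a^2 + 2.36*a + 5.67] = -10.72*a^3 + 6.18*a^2 - 1.74*a + 2.36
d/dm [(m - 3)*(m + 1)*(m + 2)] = 3*m^2 - 7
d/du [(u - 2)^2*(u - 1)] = (u - 2)*(3*u - 4)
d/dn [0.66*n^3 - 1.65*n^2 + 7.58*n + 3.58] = 1.98*n^2 - 3.3*n + 7.58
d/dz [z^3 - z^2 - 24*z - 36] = 3*z^2 - 2*z - 24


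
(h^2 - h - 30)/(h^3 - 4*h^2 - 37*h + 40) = (h - 6)/(h^2 - 9*h + 8)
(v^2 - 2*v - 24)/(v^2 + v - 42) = (v + 4)/(v + 7)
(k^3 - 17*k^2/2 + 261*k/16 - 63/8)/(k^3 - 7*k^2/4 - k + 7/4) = (4*k^2 - 27*k + 18)/(4*(k^2 - 1))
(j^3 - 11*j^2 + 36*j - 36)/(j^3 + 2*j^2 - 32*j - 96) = (j^2 - 5*j + 6)/(j^2 + 8*j + 16)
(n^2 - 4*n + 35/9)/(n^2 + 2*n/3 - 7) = (n - 5/3)/(n + 3)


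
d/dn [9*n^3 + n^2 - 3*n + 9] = 27*n^2 + 2*n - 3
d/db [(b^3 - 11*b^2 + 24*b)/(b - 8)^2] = (b^2 - 16*b + 24)/(b^2 - 16*b + 64)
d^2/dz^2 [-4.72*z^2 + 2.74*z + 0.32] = -9.44000000000000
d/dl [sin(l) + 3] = cos(l)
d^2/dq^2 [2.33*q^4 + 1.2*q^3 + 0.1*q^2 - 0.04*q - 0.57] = 27.96*q^2 + 7.2*q + 0.2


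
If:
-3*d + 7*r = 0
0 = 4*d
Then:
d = 0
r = 0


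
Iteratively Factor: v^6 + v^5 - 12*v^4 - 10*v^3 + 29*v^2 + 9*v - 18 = (v - 1)*(v^5 + 2*v^4 - 10*v^3 - 20*v^2 + 9*v + 18) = (v - 1)^2*(v^4 + 3*v^3 - 7*v^2 - 27*v - 18) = (v - 3)*(v - 1)^2*(v^3 + 6*v^2 + 11*v + 6) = (v - 3)*(v - 1)^2*(v + 1)*(v^2 + 5*v + 6) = (v - 3)*(v - 1)^2*(v + 1)*(v + 2)*(v + 3)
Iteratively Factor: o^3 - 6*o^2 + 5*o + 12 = (o - 4)*(o^2 - 2*o - 3) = (o - 4)*(o - 3)*(o + 1)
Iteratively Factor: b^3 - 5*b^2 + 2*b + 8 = (b - 4)*(b^2 - b - 2) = (b - 4)*(b + 1)*(b - 2)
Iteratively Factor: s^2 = (s)*(s)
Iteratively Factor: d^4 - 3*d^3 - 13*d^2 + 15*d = (d - 5)*(d^3 + 2*d^2 - 3*d) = (d - 5)*(d + 3)*(d^2 - d) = d*(d - 5)*(d + 3)*(d - 1)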